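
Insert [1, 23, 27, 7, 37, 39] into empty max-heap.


Insert 1: [1]
Insert 23: [23, 1]
Insert 27: [27, 1, 23]
Insert 7: [27, 7, 23, 1]
Insert 37: [37, 27, 23, 1, 7]
Insert 39: [39, 27, 37, 1, 7, 23]

Final heap: [39, 27, 37, 1, 7, 23]


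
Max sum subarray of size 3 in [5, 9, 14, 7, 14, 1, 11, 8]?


[0:3]: 28
[1:4]: 30
[2:5]: 35
[3:6]: 22
[4:7]: 26
[5:8]: 20

Max: 35 at [2:5]


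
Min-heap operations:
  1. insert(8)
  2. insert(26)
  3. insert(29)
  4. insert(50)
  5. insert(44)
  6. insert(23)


insert(8) -> [8]
insert(26) -> [8, 26]
insert(29) -> [8, 26, 29]
insert(50) -> [8, 26, 29, 50]
insert(44) -> [8, 26, 29, 50, 44]
insert(23) -> [8, 26, 23, 50, 44, 29]

Final heap: [8, 26, 23, 50, 44, 29]


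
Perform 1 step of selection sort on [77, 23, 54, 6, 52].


Initial: [77, 23, 54, 6, 52]
Step 1: min=6 at 3
  Swap: [6, 23, 54, 77, 52]

After 1 step: [6, 23, 54, 77, 52]


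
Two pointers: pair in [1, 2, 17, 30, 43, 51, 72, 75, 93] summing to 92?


lo=0(1)+hi=8(93)=94
lo=0(1)+hi=7(75)=76
lo=1(2)+hi=7(75)=77
lo=2(17)+hi=7(75)=92

Yes: 17+75=92


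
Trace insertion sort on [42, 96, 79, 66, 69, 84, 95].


Initial: [42, 96, 79, 66, 69, 84, 95]
Insert 96: [42, 96, 79, 66, 69, 84, 95]
Insert 79: [42, 79, 96, 66, 69, 84, 95]
Insert 66: [42, 66, 79, 96, 69, 84, 95]
Insert 69: [42, 66, 69, 79, 96, 84, 95]
Insert 84: [42, 66, 69, 79, 84, 96, 95]
Insert 95: [42, 66, 69, 79, 84, 95, 96]

Sorted: [42, 66, 69, 79, 84, 95, 96]


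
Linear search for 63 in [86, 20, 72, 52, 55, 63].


i=0: 86!=63
i=1: 20!=63
i=2: 72!=63
i=3: 52!=63
i=4: 55!=63
i=5: 63==63 found!

Found at 5, 6 comps


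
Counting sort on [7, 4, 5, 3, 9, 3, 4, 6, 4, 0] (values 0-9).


Input: [7, 4, 5, 3, 9, 3, 4, 6, 4, 0]
Counts: [1, 0, 0, 2, 3, 1, 1, 1, 0, 1]

Sorted: [0, 3, 3, 4, 4, 4, 5, 6, 7, 9]


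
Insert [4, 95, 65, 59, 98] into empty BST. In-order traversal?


Insert 4: root
Insert 95: R from 4
Insert 65: R from 4 -> L from 95
Insert 59: R from 4 -> L from 95 -> L from 65
Insert 98: R from 4 -> R from 95

In-order: [4, 59, 65, 95, 98]


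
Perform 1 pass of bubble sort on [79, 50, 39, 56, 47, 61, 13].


Initial: [79, 50, 39, 56, 47, 61, 13]
Pass 1: [50, 39, 56, 47, 61, 13, 79] (6 swaps)

After 1 pass: [50, 39, 56, 47, 61, 13, 79]


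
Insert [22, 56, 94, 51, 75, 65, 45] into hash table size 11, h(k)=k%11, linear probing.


Insert 22: h=0 -> slot 0
Insert 56: h=1 -> slot 1
Insert 94: h=6 -> slot 6
Insert 51: h=7 -> slot 7
Insert 75: h=9 -> slot 9
Insert 65: h=10 -> slot 10
Insert 45: h=1, 1 probes -> slot 2

Table: [22, 56, 45, None, None, None, 94, 51, None, 75, 65]


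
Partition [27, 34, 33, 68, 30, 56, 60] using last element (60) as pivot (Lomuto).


Pivot: 60
  27 <= 60: advance i (no swap)
  34 <= 60: advance i (no swap)
  33 <= 60: advance i (no swap)
  30 <= 60: swap -> [27, 34, 33, 30, 68, 56, 60]
  56 <= 60: swap -> [27, 34, 33, 30, 56, 68, 60]
Place pivot at 5: [27, 34, 33, 30, 56, 60, 68]

Partitioned: [27, 34, 33, 30, 56, 60, 68]


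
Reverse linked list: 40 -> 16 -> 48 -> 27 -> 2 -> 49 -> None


Step 1: curr=40, set curr.next=prev(None) | reversed so far: 40
Step 2: curr=16, set curr.next=prev(40) | reversed so far: 16 -> 40
Step 3: curr=48, set curr.next=prev(16) | reversed so far: 48 -> 16 -> 40
Step 4: curr=27, set curr.next=prev(48) | reversed so far: 27 -> 48 -> 16 -> 40
Step 5: curr=2, set curr.next=prev(27) | reversed so far: 2 -> 27 -> 48 -> 16 -> 40
Step 6: curr=49, set curr.next=prev(2) | reversed so far: 49 -> 2 -> 27 -> 48 -> 16 -> 40

49 -> 2 -> 27 -> 48 -> 16 -> 40 -> None


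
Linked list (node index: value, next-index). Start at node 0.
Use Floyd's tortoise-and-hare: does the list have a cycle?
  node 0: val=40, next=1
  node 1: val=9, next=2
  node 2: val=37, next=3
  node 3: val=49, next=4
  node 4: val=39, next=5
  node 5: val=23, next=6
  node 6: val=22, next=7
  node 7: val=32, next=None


Floyd's tortoise (slow, +1) and hare (fast, +2):
  init: slow=0, fast=0
  step 1: slow=1, fast=2
  step 2: slow=2, fast=4
  step 3: slow=3, fast=6
  step 4: fast 6->7->None, no cycle

Cycle: no


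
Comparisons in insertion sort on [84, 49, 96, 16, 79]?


Algorithm: insertion sort
Input: [84, 49, 96, 16, 79]
Sorted: [16, 49, 79, 84, 96]

8


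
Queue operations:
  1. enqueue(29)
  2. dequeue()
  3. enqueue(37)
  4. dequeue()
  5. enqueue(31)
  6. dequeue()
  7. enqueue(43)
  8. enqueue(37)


enqueue(29) -> [29]
dequeue()->29, []
enqueue(37) -> [37]
dequeue()->37, []
enqueue(31) -> [31]
dequeue()->31, []
enqueue(43) -> [43]
enqueue(37) -> [43, 37]

Final queue: [43, 37]


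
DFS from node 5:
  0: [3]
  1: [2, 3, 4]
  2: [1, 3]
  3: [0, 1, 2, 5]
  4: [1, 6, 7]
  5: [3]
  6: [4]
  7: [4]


Visit 5, push [3]
Visit 3, push [2, 1, 0]
Visit 0, push []
Visit 1, push [4, 2]
Visit 2, push []
Visit 4, push [7, 6]
Visit 6, push []
Visit 7, push []

DFS order: [5, 3, 0, 1, 2, 4, 6, 7]


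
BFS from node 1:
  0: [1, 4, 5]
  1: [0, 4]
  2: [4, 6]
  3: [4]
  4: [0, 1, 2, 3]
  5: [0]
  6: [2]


Visit 1, enqueue [0, 4]
Visit 0, enqueue [5]
Visit 4, enqueue [2, 3]
Visit 5, enqueue []
Visit 2, enqueue [6]
Visit 3, enqueue []
Visit 6, enqueue []

BFS order: [1, 0, 4, 5, 2, 3, 6]


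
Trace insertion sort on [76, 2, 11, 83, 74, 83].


Initial: [76, 2, 11, 83, 74, 83]
Insert 2: [2, 76, 11, 83, 74, 83]
Insert 11: [2, 11, 76, 83, 74, 83]
Insert 83: [2, 11, 76, 83, 74, 83]
Insert 74: [2, 11, 74, 76, 83, 83]
Insert 83: [2, 11, 74, 76, 83, 83]

Sorted: [2, 11, 74, 76, 83, 83]


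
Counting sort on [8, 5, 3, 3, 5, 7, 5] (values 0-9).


Input: [8, 5, 3, 3, 5, 7, 5]
Counts: [0, 0, 0, 2, 0, 3, 0, 1, 1, 0]

Sorted: [3, 3, 5, 5, 5, 7, 8]


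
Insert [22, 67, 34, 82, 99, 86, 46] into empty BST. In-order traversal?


Insert 22: root
Insert 67: R from 22
Insert 34: R from 22 -> L from 67
Insert 82: R from 22 -> R from 67
Insert 99: R from 22 -> R from 67 -> R from 82
Insert 86: R from 22 -> R from 67 -> R from 82 -> L from 99
Insert 46: R from 22 -> L from 67 -> R from 34

In-order: [22, 34, 46, 67, 82, 86, 99]


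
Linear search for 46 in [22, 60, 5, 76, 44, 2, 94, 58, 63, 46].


i=0: 22!=46
i=1: 60!=46
i=2: 5!=46
i=3: 76!=46
i=4: 44!=46
i=5: 2!=46
i=6: 94!=46
i=7: 58!=46
i=8: 63!=46
i=9: 46==46 found!

Found at 9, 10 comps


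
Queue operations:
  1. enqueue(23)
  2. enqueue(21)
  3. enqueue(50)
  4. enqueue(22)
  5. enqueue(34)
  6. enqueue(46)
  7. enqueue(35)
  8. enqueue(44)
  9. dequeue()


enqueue(23) -> [23]
enqueue(21) -> [23, 21]
enqueue(50) -> [23, 21, 50]
enqueue(22) -> [23, 21, 50, 22]
enqueue(34) -> [23, 21, 50, 22, 34]
enqueue(46) -> [23, 21, 50, 22, 34, 46]
enqueue(35) -> [23, 21, 50, 22, 34, 46, 35]
enqueue(44) -> [23, 21, 50, 22, 34, 46, 35, 44]
dequeue()->23, [21, 50, 22, 34, 46, 35, 44]

Final queue: [21, 50, 22, 34, 46, 35, 44]


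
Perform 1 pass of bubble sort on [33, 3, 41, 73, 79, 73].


Initial: [33, 3, 41, 73, 79, 73]
Pass 1: [3, 33, 41, 73, 73, 79] (2 swaps)

After 1 pass: [3, 33, 41, 73, 73, 79]


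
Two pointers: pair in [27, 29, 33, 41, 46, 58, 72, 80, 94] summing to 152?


lo=0(27)+hi=8(94)=121
lo=1(29)+hi=8(94)=123
lo=2(33)+hi=8(94)=127
lo=3(41)+hi=8(94)=135
lo=4(46)+hi=8(94)=140
lo=5(58)+hi=8(94)=152

Yes: 58+94=152


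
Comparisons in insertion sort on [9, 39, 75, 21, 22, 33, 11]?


Algorithm: insertion sort
Input: [9, 39, 75, 21, 22, 33, 11]
Sorted: [9, 11, 21, 22, 33, 39, 75]

17


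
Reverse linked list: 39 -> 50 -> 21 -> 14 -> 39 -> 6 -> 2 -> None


Step 1: curr=39, set curr.next=prev(None) | reversed so far: 39
Step 2: curr=50, set curr.next=prev(39) | reversed so far: 50 -> 39
Step 3: curr=21, set curr.next=prev(50) | reversed so far: 21 -> 50 -> 39
Step 4: curr=14, set curr.next=prev(21) | reversed so far: 14 -> 21 -> 50 -> 39
Step 5: curr=39, set curr.next=prev(14) | reversed so far: 39 -> 14 -> 21 -> 50 -> 39
Step 6: curr=6, set curr.next=prev(39) | reversed so far: 6 -> 39 -> 14 -> 21 -> 50 -> 39
Step 7: curr=2, set curr.next=prev(6) | reversed so far: 2 -> 6 -> 39 -> 14 -> 21 -> 50 -> 39

2 -> 6 -> 39 -> 14 -> 21 -> 50 -> 39 -> None


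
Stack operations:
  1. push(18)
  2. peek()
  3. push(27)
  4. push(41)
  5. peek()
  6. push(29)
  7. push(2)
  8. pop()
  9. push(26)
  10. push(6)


push(18) -> [18]
peek()->18
push(27) -> [18, 27]
push(41) -> [18, 27, 41]
peek()->41
push(29) -> [18, 27, 41, 29]
push(2) -> [18, 27, 41, 29, 2]
pop()->2, [18, 27, 41, 29]
push(26) -> [18, 27, 41, 29, 26]
push(6) -> [18, 27, 41, 29, 26, 6]

Final stack: [18, 27, 41, 29, 26, 6]


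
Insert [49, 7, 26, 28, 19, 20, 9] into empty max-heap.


Insert 49: [49]
Insert 7: [49, 7]
Insert 26: [49, 7, 26]
Insert 28: [49, 28, 26, 7]
Insert 19: [49, 28, 26, 7, 19]
Insert 20: [49, 28, 26, 7, 19, 20]
Insert 9: [49, 28, 26, 7, 19, 20, 9]

Final heap: [49, 28, 26, 7, 19, 20, 9]


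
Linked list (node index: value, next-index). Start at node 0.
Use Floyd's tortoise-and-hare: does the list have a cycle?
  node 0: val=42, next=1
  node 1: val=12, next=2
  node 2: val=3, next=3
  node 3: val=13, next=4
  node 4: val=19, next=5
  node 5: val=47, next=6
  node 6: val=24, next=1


Floyd's tortoise (slow, +1) and hare (fast, +2):
  init: slow=0, fast=0
  step 1: slow=1, fast=2
  step 2: slow=2, fast=4
  step 3: slow=3, fast=6
  step 4: slow=4, fast=2
  step 5: slow=5, fast=4
  step 6: slow=6, fast=6
  slow == fast at node 6: cycle detected

Cycle: yes


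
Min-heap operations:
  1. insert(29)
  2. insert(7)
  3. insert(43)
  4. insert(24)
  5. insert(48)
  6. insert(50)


insert(29) -> [29]
insert(7) -> [7, 29]
insert(43) -> [7, 29, 43]
insert(24) -> [7, 24, 43, 29]
insert(48) -> [7, 24, 43, 29, 48]
insert(50) -> [7, 24, 43, 29, 48, 50]

Final heap: [7, 24, 43, 29, 48, 50]


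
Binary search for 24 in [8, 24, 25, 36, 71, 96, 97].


Step 1: lo=0, hi=6, mid=3, val=36
Step 2: lo=0, hi=2, mid=1, val=24

Found at index 1


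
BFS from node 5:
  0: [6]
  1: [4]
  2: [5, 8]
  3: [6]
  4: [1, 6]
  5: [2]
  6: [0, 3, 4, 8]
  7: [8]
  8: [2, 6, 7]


Visit 5, enqueue [2]
Visit 2, enqueue [8]
Visit 8, enqueue [6, 7]
Visit 6, enqueue [0, 3, 4]
Visit 7, enqueue []
Visit 0, enqueue []
Visit 3, enqueue []
Visit 4, enqueue [1]
Visit 1, enqueue []

BFS order: [5, 2, 8, 6, 7, 0, 3, 4, 1]


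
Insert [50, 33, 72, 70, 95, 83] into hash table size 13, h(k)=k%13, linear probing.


Insert 50: h=11 -> slot 11
Insert 33: h=7 -> slot 7
Insert 72: h=7, 1 probes -> slot 8
Insert 70: h=5 -> slot 5
Insert 95: h=4 -> slot 4
Insert 83: h=5, 1 probes -> slot 6

Table: [None, None, None, None, 95, 70, 83, 33, 72, None, None, 50, None]


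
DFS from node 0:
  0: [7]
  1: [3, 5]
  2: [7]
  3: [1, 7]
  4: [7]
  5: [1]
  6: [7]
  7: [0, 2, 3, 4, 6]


Visit 0, push [7]
Visit 7, push [6, 4, 3, 2]
Visit 2, push []
Visit 3, push [1]
Visit 1, push [5]
Visit 5, push []
Visit 4, push []
Visit 6, push []

DFS order: [0, 7, 2, 3, 1, 5, 4, 6]


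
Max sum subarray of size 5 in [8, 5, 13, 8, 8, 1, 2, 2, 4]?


[0:5]: 42
[1:6]: 35
[2:7]: 32
[3:8]: 21
[4:9]: 17

Max: 42 at [0:5]


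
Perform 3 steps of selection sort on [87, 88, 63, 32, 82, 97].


Initial: [87, 88, 63, 32, 82, 97]
Step 1: min=32 at 3
  Swap: [32, 88, 63, 87, 82, 97]
Step 2: min=63 at 2
  Swap: [32, 63, 88, 87, 82, 97]
Step 3: min=82 at 4
  Swap: [32, 63, 82, 87, 88, 97]

After 3 steps: [32, 63, 82, 87, 88, 97]


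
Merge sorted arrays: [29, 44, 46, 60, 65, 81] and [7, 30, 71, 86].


Take 7 from B
Take 29 from A
Take 30 from B
Take 44 from A
Take 46 from A
Take 60 from A
Take 65 from A
Take 71 from B
Take 81 from A

Merged: [7, 29, 30, 44, 46, 60, 65, 71, 81, 86]


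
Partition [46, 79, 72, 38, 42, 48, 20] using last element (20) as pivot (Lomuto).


Pivot: 20
Place pivot at 0: [20, 79, 72, 38, 42, 48, 46]

Partitioned: [20, 79, 72, 38, 42, 48, 46]


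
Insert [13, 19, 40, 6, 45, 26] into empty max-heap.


Insert 13: [13]
Insert 19: [19, 13]
Insert 40: [40, 13, 19]
Insert 6: [40, 13, 19, 6]
Insert 45: [45, 40, 19, 6, 13]
Insert 26: [45, 40, 26, 6, 13, 19]

Final heap: [45, 40, 26, 6, 13, 19]


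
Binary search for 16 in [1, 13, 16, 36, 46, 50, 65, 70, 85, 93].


Step 1: lo=0, hi=9, mid=4, val=46
Step 2: lo=0, hi=3, mid=1, val=13
Step 3: lo=2, hi=3, mid=2, val=16

Found at index 2


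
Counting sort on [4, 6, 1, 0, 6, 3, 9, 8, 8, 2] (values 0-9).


Input: [4, 6, 1, 0, 6, 3, 9, 8, 8, 2]
Counts: [1, 1, 1, 1, 1, 0, 2, 0, 2, 1]

Sorted: [0, 1, 2, 3, 4, 6, 6, 8, 8, 9]


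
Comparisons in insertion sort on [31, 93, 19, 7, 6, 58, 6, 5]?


Algorithm: insertion sort
Input: [31, 93, 19, 7, 6, 58, 6, 5]
Sorted: [5, 6, 6, 7, 19, 31, 58, 93]

25


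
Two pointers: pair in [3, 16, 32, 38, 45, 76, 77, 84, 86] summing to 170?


lo=0(3)+hi=8(86)=89
lo=1(16)+hi=8(86)=102
lo=2(32)+hi=8(86)=118
lo=3(38)+hi=8(86)=124
lo=4(45)+hi=8(86)=131
lo=5(76)+hi=8(86)=162
lo=6(77)+hi=8(86)=163
lo=7(84)+hi=8(86)=170

Yes: 84+86=170


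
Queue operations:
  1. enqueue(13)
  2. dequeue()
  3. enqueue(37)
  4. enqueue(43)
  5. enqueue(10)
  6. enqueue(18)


enqueue(13) -> [13]
dequeue()->13, []
enqueue(37) -> [37]
enqueue(43) -> [37, 43]
enqueue(10) -> [37, 43, 10]
enqueue(18) -> [37, 43, 10, 18]

Final queue: [37, 43, 10, 18]


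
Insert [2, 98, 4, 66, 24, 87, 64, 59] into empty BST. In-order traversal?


Insert 2: root
Insert 98: R from 2
Insert 4: R from 2 -> L from 98
Insert 66: R from 2 -> L from 98 -> R from 4
Insert 24: R from 2 -> L from 98 -> R from 4 -> L from 66
Insert 87: R from 2 -> L from 98 -> R from 4 -> R from 66
Insert 64: R from 2 -> L from 98 -> R from 4 -> L from 66 -> R from 24
Insert 59: R from 2 -> L from 98 -> R from 4 -> L from 66 -> R from 24 -> L from 64

In-order: [2, 4, 24, 59, 64, 66, 87, 98]


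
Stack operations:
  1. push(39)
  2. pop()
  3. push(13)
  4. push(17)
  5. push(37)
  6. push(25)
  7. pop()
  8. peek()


push(39) -> [39]
pop()->39, []
push(13) -> [13]
push(17) -> [13, 17]
push(37) -> [13, 17, 37]
push(25) -> [13, 17, 37, 25]
pop()->25, [13, 17, 37]
peek()->37

Final stack: [13, 17, 37]


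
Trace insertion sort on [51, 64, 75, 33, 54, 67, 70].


Initial: [51, 64, 75, 33, 54, 67, 70]
Insert 64: [51, 64, 75, 33, 54, 67, 70]
Insert 75: [51, 64, 75, 33, 54, 67, 70]
Insert 33: [33, 51, 64, 75, 54, 67, 70]
Insert 54: [33, 51, 54, 64, 75, 67, 70]
Insert 67: [33, 51, 54, 64, 67, 75, 70]
Insert 70: [33, 51, 54, 64, 67, 70, 75]

Sorted: [33, 51, 54, 64, 67, 70, 75]


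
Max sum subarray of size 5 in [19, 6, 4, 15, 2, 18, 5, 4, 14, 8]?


[0:5]: 46
[1:6]: 45
[2:7]: 44
[3:8]: 44
[4:9]: 43
[5:10]: 49

Max: 49 at [5:10]


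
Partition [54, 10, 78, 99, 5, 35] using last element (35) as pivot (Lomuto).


Pivot: 35
  10 <= 35: swap -> [10, 54, 78, 99, 5, 35]
  5 <= 35: swap -> [10, 5, 78, 99, 54, 35]
Place pivot at 2: [10, 5, 35, 99, 54, 78]

Partitioned: [10, 5, 35, 99, 54, 78]


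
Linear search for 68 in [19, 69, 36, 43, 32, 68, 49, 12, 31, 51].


i=0: 19!=68
i=1: 69!=68
i=2: 36!=68
i=3: 43!=68
i=4: 32!=68
i=5: 68==68 found!

Found at 5, 6 comps


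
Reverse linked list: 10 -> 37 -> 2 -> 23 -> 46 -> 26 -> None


Step 1: curr=10, set curr.next=prev(None) | reversed so far: 10
Step 2: curr=37, set curr.next=prev(10) | reversed so far: 37 -> 10
Step 3: curr=2, set curr.next=prev(37) | reversed so far: 2 -> 37 -> 10
Step 4: curr=23, set curr.next=prev(2) | reversed so far: 23 -> 2 -> 37 -> 10
Step 5: curr=46, set curr.next=prev(23) | reversed so far: 46 -> 23 -> 2 -> 37 -> 10
Step 6: curr=26, set curr.next=prev(46) | reversed so far: 26 -> 46 -> 23 -> 2 -> 37 -> 10

26 -> 46 -> 23 -> 2 -> 37 -> 10 -> None


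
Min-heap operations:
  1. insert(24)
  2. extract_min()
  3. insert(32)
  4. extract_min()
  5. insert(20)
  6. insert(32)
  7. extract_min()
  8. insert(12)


insert(24) -> [24]
extract_min()->24, []
insert(32) -> [32]
extract_min()->32, []
insert(20) -> [20]
insert(32) -> [20, 32]
extract_min()->20, [32]
insert(12) -> [12, 32]

Final heap: [12, 32]


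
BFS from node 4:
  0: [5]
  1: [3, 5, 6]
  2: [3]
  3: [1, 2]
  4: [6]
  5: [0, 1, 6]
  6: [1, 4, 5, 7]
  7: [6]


Visit 4, enqueue [6]
Visit 6, enqueue [1, 5, 7]
Visit 1, enqueue [3]
Visit 5, enqueue [0]
Visit 7, enqueue []
Visit 3, enqueue [2]
Visit 0, enqueue []
Visit 2, enqueue []

BFS order: [4, 6, 1, 5, 7, 3, 0, 2]


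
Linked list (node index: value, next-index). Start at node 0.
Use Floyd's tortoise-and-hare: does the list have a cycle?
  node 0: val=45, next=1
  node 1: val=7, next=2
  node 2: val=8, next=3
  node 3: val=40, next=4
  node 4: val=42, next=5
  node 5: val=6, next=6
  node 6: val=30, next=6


Floyd's tortoise (slow, +1) and hare (fast, +2):
  init: slow=0, fast=0
  step 1: slow=1, fast=2
  step 2: slow=2, fast=4
  step 3: slow=3, fast=6
  step 4: slow=4, fast=6
  step 5: slow=5, fast=6
  step 6: slow=6, fast=6
  slow == fast at node 6: cycle detected

Cycle: yes


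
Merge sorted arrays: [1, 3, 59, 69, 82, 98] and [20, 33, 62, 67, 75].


Take 1 from A
Take 3 from A
Take 20 from B
Take 33 from B
Take 59 from A
Take 62 from B
Take 67 from B
Take 69 from A
Take 75 from B

Merged: [1, 3, 20, 33, 59, 62, 67, 69, 75, 82, 98]


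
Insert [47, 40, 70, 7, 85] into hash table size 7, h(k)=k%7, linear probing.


Insert 47: h=5 -> slot 5
Insert 40: h=5, 1 probes -> slot 6
Insert 70: h=0 -> slot 0
Insert 7: h=0, 1 probes -> slot 1
Insert 85: h=1, 1 probes -> slot 2

Table: [70, 7, 85, None, None, 47, 40]


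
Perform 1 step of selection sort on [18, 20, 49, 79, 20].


Initial: [18, 20, 49, 79, 20]
Step 1: min=18 at 0
  Swap: [18, 20, 49, 79, 20]

After 1 step: [18, 20, 49, 79, 20]


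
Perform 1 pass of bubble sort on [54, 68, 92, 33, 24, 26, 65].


Initial: [54, 68, 92, 33, 24, 26, 65]
Pass 1: [54, 68, 33, 24, 26, 65, 92] (4 swaps)

After 1 pass: [54, 68, 33, 24, 26, 65, 92]


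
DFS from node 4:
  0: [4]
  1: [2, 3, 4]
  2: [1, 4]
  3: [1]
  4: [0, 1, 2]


Visit 4, push [2, 1, 0]
Visit 0, push []
Visit 1, push [3, 2]
Visit 2, push []
Visit 3, push []

DFS order: [4, 0, 1, 2, 3]


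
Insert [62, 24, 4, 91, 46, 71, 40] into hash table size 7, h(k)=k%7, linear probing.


Insert 62: h=6 -> slot 6
Insert 24: h=3 -> slot 3
Insert 4: h=4 -> slot 4
Insert 91: h=0 -> slot 0
Insert 46: h=4, 1 probes -> slot 5
Insert 71: h=1 -> slot 1
Insert 40: h=5, 4 probes -> slot 2

Table: [91, 71, 40, 24, 4, 46, 62]


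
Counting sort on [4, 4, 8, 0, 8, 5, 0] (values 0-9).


Input: [4, 4, 8, 0, 8, 5, 0]
Counts: [2, 0, 0, 0, 2, 1, 0, 0, 2, 0]

Sorted: [0, 0, 4, 4, 5, 8, 8]


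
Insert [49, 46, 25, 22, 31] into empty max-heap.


Insert 49: [49]
Insert 46: [49, 46]
Insert 25: [49, 46, 25]
Insert 22: [49, 46, 25, 22]
Insert 31: [49, 46, 25, 22, 31]

Final heap: [49, 46, 25, 22, 31]


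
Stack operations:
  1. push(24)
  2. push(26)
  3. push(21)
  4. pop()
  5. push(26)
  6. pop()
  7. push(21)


push(24) -> [24]
push(26) -> [24, 26]
push(21) -> [24, 26, 21]
pop()->21, [24, 26]
push(26) -> [24, 26, 26]
pop()->26, [24, 26]
push(21) -> [24, 26, 21]

Final stack: [24, 26, 21]


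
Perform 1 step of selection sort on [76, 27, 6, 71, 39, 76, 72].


Initial: [76, 27, 6, 71, 39, 76, 72]
Step 1: min=6 at 2
  Swap: [6, 27, 76, 71, 39, 76, 72]

After 1 step: [6, 27, 76, 71, 39, 76, 72]


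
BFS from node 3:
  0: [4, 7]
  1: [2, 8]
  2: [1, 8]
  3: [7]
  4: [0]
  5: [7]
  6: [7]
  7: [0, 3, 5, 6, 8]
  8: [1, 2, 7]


Visit 3, enqueue [7]
Visit 7, enqueue [0, 5, 6, 8]
Visit 0, enqueue [4]
Visit 5, enqueue []
Visit 6, enqueue []
Visit 8, enqueue [1, 2]
Visit 4, enqueue []
Visit 1, enqueue []
Visit 2, enqueue []

BFS order: [3, 7, 0, 5, 6, 8, 4, 1, 2]


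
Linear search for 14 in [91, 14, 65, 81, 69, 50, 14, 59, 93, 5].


i=0: 91!=14
i=1: 14==14 found!

Found at 1, 2 comps


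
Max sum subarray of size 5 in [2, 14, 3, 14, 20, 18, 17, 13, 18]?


[0:5]: 53
[1:6]: 69
[2:7]: 72
[3:8]: 82
[4:9]: 86

Max: 86 at [4:9]


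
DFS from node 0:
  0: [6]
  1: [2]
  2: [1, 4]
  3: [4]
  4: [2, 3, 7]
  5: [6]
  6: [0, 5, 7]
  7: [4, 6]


Visit 0, push [6]
Visit 6, push [7, 5]
Visit 5, push []
Visit 7, push [4]
Visit 4, push [3, 2]
Visit 2, push [1]
Visit 1, push []
Visit 3, push []

DFS order: [0, 6, 5, 7, 4, 2, 1, 3]


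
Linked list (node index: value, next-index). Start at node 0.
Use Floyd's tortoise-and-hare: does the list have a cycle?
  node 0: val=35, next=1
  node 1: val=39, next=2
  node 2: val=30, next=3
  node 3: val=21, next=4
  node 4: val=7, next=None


Floyd's tortoise (slow, +1) and hare (fast, +2):
  init: slow=0, fast=0
  step 1: slow=1, fast=2
  step 2: slow=2, fast=4
  step 3: fast -> None, no cycle

Cycle: no


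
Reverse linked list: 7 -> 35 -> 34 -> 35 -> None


Step 1: curr=7, set curr.next=prev(None) | reversed so far: 7
Step 2: curr=35, set curr.next=prev(7) | reversed so far: 35 -> 7
Step 3: curr=34, set curr.next=prev(35) | reversed so far: 34 -> 35 -> 7
Step 4: curr=35, set curr.next=prev(34) | reversed so far: 35 -> 34 -> 35 -> 7

35 -> 34 -> 35 -> 7 -> None


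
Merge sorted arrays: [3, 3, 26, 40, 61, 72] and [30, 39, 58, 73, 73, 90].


Take 3 from A
Take 3 from A
Take 26 from A
Take 30 from B
Take 39 from B
Take 40 from A
Take 58 from B
Take 61 from A
Take 72 from A

Merged: [3, 3, 26, 30, 39, 40, 58, 61, 72, 73, 73, 90]


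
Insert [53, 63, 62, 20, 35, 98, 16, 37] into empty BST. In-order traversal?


Insert 53: root
Insert 63: R from 53
Insert 62: R from 53 -> L from 63
Insert 20: L from 53
Insert 35: L from 53 -> R from 20
Insert 98: R from 53 -> R from 63
Insert 16: L from 53 -> L from 20
Insert 37: L from 53 -> R from 20 -> R from 35

In-order: [16, 20, 35, 37, 53, 62, 63, 98]


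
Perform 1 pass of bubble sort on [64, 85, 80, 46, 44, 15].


Initial: [64, 85, 80, 46, 44, 15]
Pass 1: [64, 80, 46, 44, 15, 85] (4 swaps)

After 1 pass: [64, 80, 46, 44, 15, 85]


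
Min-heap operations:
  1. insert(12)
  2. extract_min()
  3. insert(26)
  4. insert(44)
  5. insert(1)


insert(12) -> [12]
extract_min()->12, []
insert(26) -> [26]
insert(44) -> [26, 44]
insert(1) -> [1, 44, 26]

Final heap: [1, 44, 26]


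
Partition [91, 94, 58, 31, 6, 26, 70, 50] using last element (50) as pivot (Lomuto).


Pivot: 50
  31 <= 50: swap -> [31, 94, 58, 91, 6, 26, 70, 50]
  6 <= 50: swap -> [31, 6, 58, 91, 94, 26, 70, 50]
  26 <= 50: swap -> [31, 6, 26, 91, 94, 58, 70, 50]
Place pivot at 3: [31, 6, 26, 50, 94, 58, 70, 91]

Partitioned: [31, 6, 26, 50, 94, 58, 70, 91]


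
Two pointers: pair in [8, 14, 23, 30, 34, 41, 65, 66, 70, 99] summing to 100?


lo=0(8)+hi=9(99)=107
lo=0(8)+hi=8(70)=78
lo=1(14)+hi=8(70)=84
lo=2(23)+hi=8(70)=93
lo=3(30)+hi=8(70)=100

Yes: 30+70=100


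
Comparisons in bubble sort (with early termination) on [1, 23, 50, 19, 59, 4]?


Algorithm: bubble sort (with early termination)
Input: [1, 23, 50, 19, 59, 4]
Sorted: [1, 4, 19, 23, 50, 59]

15


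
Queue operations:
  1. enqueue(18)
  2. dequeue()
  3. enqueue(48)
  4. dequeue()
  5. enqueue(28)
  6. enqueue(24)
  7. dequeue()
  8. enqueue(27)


enqueue(18) -> [18]
dequeue()->18, []
enqueue(48) -> [48]
dequeue()->48, []
enqueue(28) -> [28]
enqueue(24) -> [28, 24]
dequeue()->28, [24]
enqueue(27) -> [24, 27]

Final queue: [24, 27]


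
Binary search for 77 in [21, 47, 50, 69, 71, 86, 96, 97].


Step 1: lo=0, hi=7, mid=3, val=69
Step 2: lo=4, hi=7, mid=5, val=86
Step 3: lo=4, hi=4, mid=4, val=71

Not found


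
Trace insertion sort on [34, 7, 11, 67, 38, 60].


Initial: [34, 7, 11, 67, 38, 60]
Insert 7: [7, 34, 11, 67, 38, 60]
Insert 11: [7, 11, 34, 67, 38, 60]
Insert 67: [7, 11, 34, 67, 38, 60]
Insert 38: [7, 11, 34, 38, 67, 60]
Insert 60: [7, 11, 34, 38, 60, 67]

Sorted: [7, 11, 34, 38, 60, 67]


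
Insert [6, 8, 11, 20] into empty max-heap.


Insert 6: [6]
Insert 8: [8, 6]
Insert 11: [11, 6, 8]
Insert 20: [20, 11, 8, 6]

Final heap: [20, 11, 8, 6]


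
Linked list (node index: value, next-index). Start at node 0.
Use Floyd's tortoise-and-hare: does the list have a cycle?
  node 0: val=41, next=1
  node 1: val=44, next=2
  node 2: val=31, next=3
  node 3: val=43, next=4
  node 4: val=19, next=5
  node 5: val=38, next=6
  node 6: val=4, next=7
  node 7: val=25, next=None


Floyd's tortoise (slow, +1) and hare (fast, +2):
  init: slow=0, fast=0
  step 1: slow=1, fast=2
  step 2: slow=2, fast=4
  step 3: slow=3, fast=6
  step 4: fast 6->7->None, no cycle

Cycle: no


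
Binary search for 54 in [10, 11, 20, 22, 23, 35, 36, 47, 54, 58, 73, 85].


Step 1: lo=0, hi=11, mid=5, val=35
Step 2: lo=6, hi=11, mid=8, val=54

Found at index 8


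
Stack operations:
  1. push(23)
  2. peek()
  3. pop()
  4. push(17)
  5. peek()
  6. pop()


push(23) -> [23]
peek()->23
pop()->23, []
push(17) -> [17]
peek()->17
pop()->17, []

Final stack: []


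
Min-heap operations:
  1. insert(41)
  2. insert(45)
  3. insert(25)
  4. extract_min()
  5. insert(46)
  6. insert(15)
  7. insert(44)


insert(41) -> [41]
insert(45) -> [41, 45]
insert(25) -> [25, 45, 41]
extract_min()->25, [41, 45]
insert(46) -> [41, 45, 46]
insert(15) -> [15, 41, 46, 45]
insert(44) -> [15, 41, 46, 45, 44]

Final heap: [15, 41, 46, 45, 44]


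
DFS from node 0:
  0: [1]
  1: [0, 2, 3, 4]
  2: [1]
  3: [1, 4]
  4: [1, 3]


Visit 0, push [1]
Visit 1, push [4, 3, 2]
Visit 2, push []
Visit 3, push [4]
Visit 4, push []

DFS order: [0, 1, 2, 3, 4]


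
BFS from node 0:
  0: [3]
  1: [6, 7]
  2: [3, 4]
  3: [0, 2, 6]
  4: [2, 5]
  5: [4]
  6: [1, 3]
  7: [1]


Visit 0, enqueue [3]
Visit 3, enqueue [2, 6]
Visit 2, enqueue [4]
Visit 6, enqueue [1]
Visit 4, enqueue [5]
Visit 1, enqueue [7]
Visit 5, enqueue []
Visit 7, enqueue []

BFS order: [0, 3, 2, 6, 4, 1, 5, 7]


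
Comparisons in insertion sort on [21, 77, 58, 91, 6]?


Algorithm: insertion sort
Input: [21, 77, 58, 91, 6]
Sorted: [6, 21, 58, 77, 91]

8


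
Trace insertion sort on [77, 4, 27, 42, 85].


Initial: [77, 4, 27, 42, 85]
Insert 4: [4, 77, 27, 42, 85]
Insert 27: [4, 27, 77, 42, 85]
Insert 42: [4, 27, 42, 77, 85]
Insert 85: [4, 27, 42, 77, 85]

Sorted: [4, 27, 42, 77, 85]


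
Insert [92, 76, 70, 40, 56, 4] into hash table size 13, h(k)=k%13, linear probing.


Insert 92: h=1 -> slot 1
Insert 76: h=11 -> slot 11
Insert 70: h=5 -> slot 5
Insert 40: h=1, 1 probes -> slot 2
Insert 56: h=4 -> slot 4
Insert 4: h=4, 2 probes -> slot 6

Table: [None, 92, 40, None, 56, 70, 4, None, None, None, None, 76, None]


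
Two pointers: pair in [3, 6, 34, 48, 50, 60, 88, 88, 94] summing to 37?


lo=0(3)+hi=8(94)=97
lo=0(3)+hi=7(88)=91
lo=0(3)+hi=6(88)=91
lo=0(3)+hi=5(60)=63
lo=0(3)+hi=4(50)=53
lo=0(3)+hi=3(48)=51
lo=0(3)+hi=2(34)=37

Yes: 3+34=37


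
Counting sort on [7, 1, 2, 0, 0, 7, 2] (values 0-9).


Input: [7, 1, 2, 0, 0, 7, 2]
Counts: [2, 1, 2, 0, 0, 0, 0, 2, 0, 0]

Sorted: [0, 0, 1, 2, 2, 7, 7]


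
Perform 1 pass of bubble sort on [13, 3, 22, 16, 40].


Initial: [13, 3, 22, 16, 40]
Pass 1: [3, 13, 16, 22, 40] (2 swaps)

After 1 pass: [3, 13, 16, 22, 40]


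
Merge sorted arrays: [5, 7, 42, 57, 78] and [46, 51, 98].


Take 5 from A
Take 7 from A
Take 42 from A
Take 46 from B
Take 51 from B
Take 57 from A
Take 78 from A

Merged: [5, 7, 42, 46, 51, 57, 78, 98]


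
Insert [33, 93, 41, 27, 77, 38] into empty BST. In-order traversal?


Insert 33: root
Insert 93: R from 33
Insert 41: R from 33 -> L from 93
Insert 27: L from 33
Insert 77: R from 33 -> L from 93 -> R from 41
Insert 38: R from 33 -> L from 93 -> L from 41

In-order: [27, 33, 38, 41, 77, 93]


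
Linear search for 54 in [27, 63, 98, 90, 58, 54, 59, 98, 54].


i=0: 27!=54
i=1: 63!=54
i=2: 98!=54
i=3: 90!=54
i=4: 58!=54
i=5: 54==54 found!

Found at 5, 6 comps


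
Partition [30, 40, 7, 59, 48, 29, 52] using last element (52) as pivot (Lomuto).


Pivot: 52
  30 <= 52: advance i (no swap)
  40 <= 52: advance i (no swap)
  7 <= 52: advance i (no swap)
  48 <= 52: swap -> [30, 40, 7, 48, 59, 29, 52]
  29 <= 52: swap -> [30, 40, 7, 48, 29, 59, 52]
Place pivot at 5: [30, 40, 7, 48, 29, 52, 59]

Partitioned: [30, 40, 7, 48, 29, 52, 59]


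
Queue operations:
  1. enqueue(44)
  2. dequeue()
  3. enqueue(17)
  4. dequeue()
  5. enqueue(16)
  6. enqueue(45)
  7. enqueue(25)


enqueue(44) -> [44]
dequeue()->44, []
enqueue(17) -> [17]
dequeue()->17, []
enqueue(16) -> [16]
enqueue(45) -> [16, 45]
enqueue(25) -> [16, 45, 25]

Final queue: [16, 45, 25]


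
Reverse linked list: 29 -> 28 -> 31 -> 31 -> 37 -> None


Step 1: curr=29, set curr.next=prev(None) | reversed so far: 29
Step 2: curr=28, set curr.next=prev(29) | reversed so far: 28 -> 29
Step 3: curr=31, set curr.next=prev(28) | reversed so far: 31 -> 28 -> 29
Step 4: curr=31, set curr.next=prev(31) | reversed so far: 31 -> 31 -> 28 -> 29
Step 5: curr=37, set curr.next=prev(31) | reversed so far: 37 -> 31 -> 31 -> 28 -> 29

37 -> 31 -> 31 -> 28 -> 29 -> None


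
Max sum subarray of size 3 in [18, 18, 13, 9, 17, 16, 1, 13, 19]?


[0:3]: 49
[1:4]: 40
[2:5]: 39
[3:6]: 42
[4:7]: 34
[5:8]: 30
[6:9]: 33

Max: 49 at [0:3]


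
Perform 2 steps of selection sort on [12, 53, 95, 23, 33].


Initial: [12, 53, 95, 23, 33]
Step 1: min=12 at 0
  Swap: [12, 53, 95, 23, 33]
Step 2: min=23 at 3
  Swap: [12, 23, 95, 53, 33]

After 2 steps: [12, 23, 95, 53, 33]


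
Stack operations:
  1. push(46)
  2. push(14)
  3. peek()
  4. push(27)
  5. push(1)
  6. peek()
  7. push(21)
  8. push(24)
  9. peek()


push(46) -> [46]
push(14) -> [46, 14]
peek()->14
push(27) -> [46, 14, 27]
push(1) -> [46, 14, 27, 1]
peek()->1
push(21) -> [46, 14, 27, 1, 21]
push(24) -> [46, 14, 27, 1, 21, 24]
peek()->24

Final stack: [46, 14, 27, 1, 21, 24]


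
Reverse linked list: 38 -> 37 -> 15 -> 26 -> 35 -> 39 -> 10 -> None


Step 1: curr=38, set curr.next=prev(None) | reversed so far: 38
Step 2: curr=37, set curr.next=prev(38) | reversed so far: 37 -> 38
Step 3: curr=15, set curr.next=prev(37) | reversed so far: 15 -> 37 -> 38
Step 4: curr=26, set curr.next=prev(15) | reversed so far: 26 -> 15 -> 37 -> 38
Step 5: curr=35, set curr.next=prev(26) | reversed so far: 35 -> 26 -> 15 -> 37 -> 38
Step 6: curr=39, set curr.next=prev(35) | reversed so far: 39 -> 35 -> 26 -> 15 -> 37 -> 38
Step 7: curr=10, set curr.next=prev(39) | reversed so far: 10 -> 39 -> 35 -> 26 -> 15 -> 37 -> 38

10 -> 39 -> 35 -> 26 -> 15 -> 37 -> 38 -> None


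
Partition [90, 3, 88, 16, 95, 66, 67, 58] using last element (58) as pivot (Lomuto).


Pivot: 58
  3 <= 58: swap -> [3, 90, 88, 16, 95, 66, 67, 58]
  16 <= 58: swap -> [3, 16, 88, 90, 95, 66, 67, 58]
Place pivot at 2: [3, 16, 58, 90, 95, 66, 67, 88]

Partitioned: [3, 16, 58, 90, 95, 66, 67, 88]


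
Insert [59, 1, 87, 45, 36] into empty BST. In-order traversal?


Insert 59: root
Insert 1: L from 59
Insert 87: R from 59
Insert 45: L from 59 -> R from 1
Insert 36: L from 59 -> R from 1 -> L from 45

In-order: [1, 36, 45, 59, 87]


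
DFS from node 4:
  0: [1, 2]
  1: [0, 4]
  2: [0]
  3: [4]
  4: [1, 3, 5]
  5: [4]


Visit 4, push [5, 3, 1]
Visit 1, push [0]
Visit 0, push [2]
Visit 2, push []
Visit 3, push []
Visit 5, push []

DFS order: [4, 1, 0, 2, 3, 5]


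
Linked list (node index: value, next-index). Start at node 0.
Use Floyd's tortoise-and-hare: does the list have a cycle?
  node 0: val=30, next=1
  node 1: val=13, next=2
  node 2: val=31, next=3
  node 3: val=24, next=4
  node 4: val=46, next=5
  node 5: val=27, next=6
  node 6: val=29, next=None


Floyd's tortoise (slow, +1) and hare (fast, +2):
  init: slow=0, fast=0
  step 1: slow=1, fast=2
  step 2: slow=2, fast=4
  step 3: slow=3, fast=6
  step 4: fast -> None, no cycle

Cycle: no


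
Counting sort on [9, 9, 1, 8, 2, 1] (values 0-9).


Input: [9, 9, 1, 8, 2, 1]
Counts: [0, 2, 1, 0, 0, 0, 0, 0, 1, 2]

Sorted: [1, 1, 2, 8, 9, 9]


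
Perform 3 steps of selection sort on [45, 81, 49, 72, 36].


Initial: [45, 81, 49, 72, 36]
Step 1: min=36 at 4
  Swap: [36, 81, 49, 72, 45]
Step 2: min=45 at 4
  Swap: [36, 45, 49, 72, 81]
Step 3: min=49 at 2
  Swap: [36, 45, 49, 72, 81]

After 3 steps: [36, 45, 49, 72, 81]


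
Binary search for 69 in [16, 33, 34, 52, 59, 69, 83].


Step 1: lo=0, hi=6, mid=3, val=52
Step 2: lo=4, hi=6, mid=5, val=69

Found at index 5


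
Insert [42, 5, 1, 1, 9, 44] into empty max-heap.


Insert 42: [42]
Insert 5: [42, 5]
Insert 1: [42, 5, 1]
Insert 1: [42, 5, 1, 1]
Insert 9: [42, 9, 1, 1, 5]
Insert 44: [44, 9, 42, 1, 5, 1]

Final heap: [44, 9, 42, 1, 5, 1]


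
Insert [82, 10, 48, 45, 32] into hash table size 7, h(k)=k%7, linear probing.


Insert 82: h=5 -> slot 5
Insert 10: h=3 -> slot 3
Insert 48: h=6 -> slot 6
Insert 45: h=3, 1 probes -> slot 4
Insert 32: h=4, 3 probes -> slot 0

Table: [32, None, None, 10, 45, 82, 48]


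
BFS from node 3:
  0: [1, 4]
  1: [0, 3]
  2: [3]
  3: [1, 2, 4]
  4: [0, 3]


Visit 3, enqueue [1, 2, 4]
Visit 1, enqueue [0]
Visit 2, enqueue []
Visit 4, enqueue []
Visit 0, enqueue []

BFS order: [3, 1, 2, 4, 0]


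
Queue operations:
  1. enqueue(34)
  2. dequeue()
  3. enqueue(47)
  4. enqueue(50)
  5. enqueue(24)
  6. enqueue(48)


enqueue(34) -> [34]
dequeue()->34, []
enqueue(47) -> [47]
enqueue(50) -> [47, 50]
enqueue(24) -> [47, 50, 24]
enqueue(48) -> [47, 50, 24, 48]

Final queue: [47, 50, 24, 48]


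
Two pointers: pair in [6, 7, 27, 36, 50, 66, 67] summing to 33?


lo=0(6)+hi=6(67)=73
lo=0(6)+hi=5(66)=72
lo=0(6)+hi=4(50)=56
lo=0(6)+hi=3(36)=42
lo=0(6)+hi=2(27)=33

Yes: 6+27=33


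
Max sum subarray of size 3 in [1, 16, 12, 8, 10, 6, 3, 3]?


[0:3]: 29
[1:4]: 36
[2:5]: 30
[3:6]: 24
[4:7]: 19
[5:8]: 12

Max: 36 at [1:4]


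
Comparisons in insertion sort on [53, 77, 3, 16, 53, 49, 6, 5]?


Algorithm: insertion sort
Input: [53, 77, 3, 16, 53, 49, 6, 5]
Sorted: [3, 5, 6, 16, 49, 53, 53, 77]

25


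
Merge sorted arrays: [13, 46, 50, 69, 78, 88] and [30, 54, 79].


Take 13 from A
Take 30 from B
Take 46 from A
Take 50 from A
Take 54 from B
Take 69 from A
Take 78 from A
Take 79 from B

Merged: [13, 30, 46, 50, 54, 69, 78, 79, 88]


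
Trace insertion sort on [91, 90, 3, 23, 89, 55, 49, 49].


Initial: [91, 90, 3, 23, 89, 55, 49, 49]
Insert 90: [90, 91, 3, 23, 89, 55, 49, 49]
Insert 3: [3, 90, 91, 23, 89, 55, 49, 49]
Insert 23: [3, 23, 90, 91, 89, 55, 49, 49]
Insert 89: [3, 23, 89, 90, 91, 55, 49, 49]
Insert 55: [3, 23, 55, 89, 90, 91, 49, 49]
Insert 49: [3, 23, 49, 55, 89, 90, 91, 49]
Insert 49: [3, 23, 49, 49, 55, 89, 90, 91]

Sorted: [3, 23, 49, 49, 55, 89, 90, 91]


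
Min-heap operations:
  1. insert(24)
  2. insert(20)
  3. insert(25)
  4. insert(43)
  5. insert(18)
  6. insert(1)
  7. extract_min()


insert(24) -> [24]
insert(20) -> [20, 24]
insert(25) -> [20, 24, 25]
insert(43) -> [20, 24, 25, 43]
insert(18) -> [18, 20, 25, 43, 24]
insert(1) -> [1, 20, 18, 43, 24, 25]
extract_min()->1, [18, 20, 25, 43, 24]

Final heap: [18, 20, 25, 43, 24]


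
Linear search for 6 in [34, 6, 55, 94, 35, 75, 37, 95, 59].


i=0: 34!=6
i=1: 6==6 found!

Found at 1, 2 comps


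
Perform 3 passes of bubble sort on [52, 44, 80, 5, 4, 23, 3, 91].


Initial: [52, 44, 80, 5, 4, 23, 3, 91]
Pass 1: [44, 52, 5, 4, 23, 3, 80, 91] (5 swaps)
Pass 2: [44, 5, 4, 23, 3, 52, 80, 91] (4 swaps)
Pass 3: [5, 4, 23, 3, 44, 52, 80, 91] (4 swaps)

After 3 passes: [5, 4, 23, 3, 44, 52, 80, 91]


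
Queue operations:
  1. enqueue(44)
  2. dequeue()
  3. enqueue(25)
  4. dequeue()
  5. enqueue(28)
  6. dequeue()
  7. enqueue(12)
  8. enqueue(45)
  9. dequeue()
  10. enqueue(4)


enqueue(44) -> [44]
dequeue()->44, []
enqueue(25) -> [25]
dequeue()->25, []
enqueue(28) -> [28]
dequeue()->28, []
enqueue(12) -> [12]
enqueue(45) -> [12, 45]
dequeue()->12, [45]
enqueue(4) -> [45, 4]

Final queue: [45, 4]


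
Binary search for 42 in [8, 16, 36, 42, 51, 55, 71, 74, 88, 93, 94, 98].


Step 1: lo=0, hi=11, mid=5, val=55
Step 2: lo=0, hi=4, mid=2, val=36
Step 3: lo=3, hi=4, mid=3, val=42

Found at index 3


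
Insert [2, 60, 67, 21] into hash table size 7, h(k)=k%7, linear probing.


Insert 2: h=2 -> slot 2
Insert 60: h=4 -> slot 4
Insert 67: h=4, 1 probes -> slot 5
Insert 21: h=0 -> slot 0

Table: [21, None, 2, None, 60, 67, None]


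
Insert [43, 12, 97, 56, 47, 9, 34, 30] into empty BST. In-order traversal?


Insert 43: root
Insert 12: L from 43
Insert 97: R from 43
Insert 56: R from 43 -> L from 97
Insert 47: R from 43 -> L from 97 -> L from 56
Insert 9: L from 43 -> L from 12
Insert 34: L from 43 -> R from 12
Insert 30: L from 43 -> R from 12 -> L from 34

In-order: [9, 12, 30, 34, 43, 47, 56, 97]


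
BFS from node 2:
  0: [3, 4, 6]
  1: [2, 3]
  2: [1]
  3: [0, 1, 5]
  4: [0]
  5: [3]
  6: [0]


Visit 2, enqueue [1]
Visit 1, enqueue [3]
Visit 3, enqueue [0, 5]
Visit 0, enqueue [4, 6]
Visit 5, enqueue []
Visit 4, enqueue []
Visit 6, enqueue []

BFS order: [2, 1, 3, 0, 5, 4, 6]


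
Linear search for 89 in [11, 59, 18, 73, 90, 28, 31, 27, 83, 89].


i=0: 11!=89
i=1: 59!=89
i=2: 18!=89
i=3: 73!=89
i=4: 90!=89
i=5: 28!=89
i=6: 31!=89
i=7: 27!=89
i=8: 83!=89
i=9: 89==89 found!

Found at 9, 10 comps


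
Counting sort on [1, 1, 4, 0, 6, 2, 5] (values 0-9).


Input: [1, 1, 4, 0, 6, 2, 5]
Counts: [1, 2, 1, 0, 1, 1, 1, 0, 0, 0]

Sorted: [0, 1, 1, 2, 4, 5, 6]


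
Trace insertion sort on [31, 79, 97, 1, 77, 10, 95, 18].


Initial: [31, 79, 97, 1, 77, 10, 95, 18]
Insert 79: [31, 79, 97, 1, 77, 10, 95, 18]
Insert 97: [31, 79, 97, 1, 77, 10, 95, 18]
Insert 1: [1, 31, 79, 97, 77, 10, 95, 18]
Insert 77: [1, 31, 77, 79, 97, 10, 95, 18]
Insert 10: [1, 10, 31, 77, 79, 97, 95, 18]
Insert 95: [1, 10, 31, 77, 79, 95, 97, 18]
Insert 18: [1, 10, 18, 31, 77, 79, 95, 97]

Sorted: [1, 10, 18, 31, 77, 79, 95, 97]


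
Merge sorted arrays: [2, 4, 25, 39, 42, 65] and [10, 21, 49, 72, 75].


Take 2 from A
Take 4 from A
Take 10 from B
Take 21 from B
Take 25 from A
Take 39 from A
Take 42 from A
Take 49 from B
Take 65 from A

Merged: [2, 4, 10, 21, 25, 39, 42, 49, 65, 72, 75]


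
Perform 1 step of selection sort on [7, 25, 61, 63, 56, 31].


Initial: [7, 25, 61, 63, 56, 31]
Step 1: min=7 at 0
  Swap: [7, 25, 61, 63, 56, 31]

After 1 step: [7, 25, 61, 63, 56, 31]


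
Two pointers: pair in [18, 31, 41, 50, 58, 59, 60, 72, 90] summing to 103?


lo=0(18)+hi=8(90)=108
lo=0(18)+hi=7(72)=90
lo=1(31)+hi=7(72)=103

Yes: 31+72=103


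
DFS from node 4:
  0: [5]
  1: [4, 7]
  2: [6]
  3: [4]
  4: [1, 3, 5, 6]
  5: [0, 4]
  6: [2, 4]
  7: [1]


Visit 4, push [6, 5, 3, 1]
Visit 1, push [7]
Visit 7, push []
Visit 3, push []
Visit 5, push [0]
Visit 0, push []
Visit 6, push [2]
Visit 2, push []

DFS order: [4, 1, 7, 3, 5, 0, 6, 2]


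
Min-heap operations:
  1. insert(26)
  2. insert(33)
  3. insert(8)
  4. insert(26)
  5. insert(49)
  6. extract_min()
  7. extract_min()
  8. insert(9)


insert(26) -> [26]
insert(33) -> [26, 33]
insert(8) -> [8, 33, 26]
insert(26) -> [8, 26, 26, 33]
insert(49) -> [8, 26, 26, 33, 49]
extract_min()->8, [26, 26, 49, 33]
extract_min()->26, [26, 33, 49]
insert(9) -> [9, 26, 49, 33]

Final heap: [9, 26, 49, 33]


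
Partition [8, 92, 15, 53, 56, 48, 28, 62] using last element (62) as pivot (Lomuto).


Pivot: 62
  8 <= 62: advance i (no swap)
  15 <= 62: swap -> [8, 15, 92, 53, 56, 48, 28, 62]
  53 <= 62: swap -> [8, 15, 53, 92, 56, 48, 28, 62]
  56 <= 62: swap -> [8, 15, 53, 56, 92, 48, 28, 62]
  48 <= 62: swap -> [8, 15, 53, 56, 48, 92, 28, 62]
  28 <= 62: swap -> [8, 15, 53, 56, 48, 28, 92, 62]
Place pivot at 6: [8, 15, 53, 56, 48, 28, 62, 92]

Partitioned: [8, 15, 53, 56, 48, 28, 62, 92]


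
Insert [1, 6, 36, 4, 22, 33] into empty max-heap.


Insert 1: [1]
Insert 6: [6, 1]
Insert 36: [36, 1, 6]
Insert 4: [36, 4, 6, 1]
Insert 22: [36, 22, 6, 1, 4]
Insert 33: [36, 22, 33, 1, 4, 6]

Final heap: [36, 22, 33, 1, 4, 6]


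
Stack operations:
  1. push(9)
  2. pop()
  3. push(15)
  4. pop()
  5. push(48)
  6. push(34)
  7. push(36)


push(9) -> [9]
pop()->9, []
push(15) -> [15]
pop()->15, []
push(48) -> [48]
push(34) -> [48, 34]
push(36) -> [48, 34, 36]

Final stack: [48, 34, 36]
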